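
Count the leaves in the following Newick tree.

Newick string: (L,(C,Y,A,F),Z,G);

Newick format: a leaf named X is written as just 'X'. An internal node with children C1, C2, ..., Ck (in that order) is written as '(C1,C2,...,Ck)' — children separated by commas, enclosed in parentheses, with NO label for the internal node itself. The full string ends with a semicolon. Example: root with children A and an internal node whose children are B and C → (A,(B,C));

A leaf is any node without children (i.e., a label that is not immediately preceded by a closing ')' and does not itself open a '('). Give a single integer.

Newick: (L,(C,Y,A,F),Z,G);
Scan left-to-right; a leaf is any maximal label run not followed by '(':
  pos 1: leaf 'L' → count = 1
  pos 4: leaf 'C' → count = 2
  pos 6: leaf 'Y' → count = 3
  pos 8: leaf 'A' → count = 4
  pos 10: leaf 'F' → count = 5
  pos 13: leaf 'Z' → count = 6
  pos 15: leaf 'G' → count = 7
Total leaves: 7

Answer: 7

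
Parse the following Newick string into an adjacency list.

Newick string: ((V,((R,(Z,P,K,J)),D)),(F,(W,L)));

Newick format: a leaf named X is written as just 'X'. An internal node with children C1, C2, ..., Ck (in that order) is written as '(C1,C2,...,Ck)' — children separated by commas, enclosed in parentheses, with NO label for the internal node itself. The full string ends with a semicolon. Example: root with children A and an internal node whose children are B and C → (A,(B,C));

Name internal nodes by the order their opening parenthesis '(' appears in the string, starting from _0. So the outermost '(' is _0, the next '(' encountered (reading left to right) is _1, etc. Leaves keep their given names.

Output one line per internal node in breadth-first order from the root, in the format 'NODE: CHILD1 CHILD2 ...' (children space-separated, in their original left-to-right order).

Input: ((V,((R,(Z,P,K,J)),D)),(F,(W,L)));
Scanning left-to-right, naming '(' by encounter order:
  pos 0: '(' -> open internal node _0 (depth 1)
  pos 1: '(' -> open internal node _1 (depth 2)
  pos 4: '(' -> open internal node _2 (depth 3)
  pos 5: '(' -> open internal node _3 (depth 4)
  pos 8: '(' -> open internal node _4 (depth 5)
  pos 16: ')' -> close internal node _4 (now at depth 4)
  pos 17: ')' -> close internal node _3 (now at depth 3)
  pos 20: ')' -> close internal node _2 (now at depth 2)
  pos 21: ')' -> close internal node _1 (now at depth 1)
  pos 23: '(' -> open internal node _5 (depth 2)
  pos 26: '(' -> open internal node _6 (depth 3)
  pos 30: ')' -> close internal node _6 (now at depth 2)
  pos 31: ')' -> close internal node _5 (now at depth 1)
  pos 32: ')' -> close internal node _0 (now at depth 0)
Total internal nodes: 7
BFS adjacency from root:
  _0: _1 _5
  _1: V _2
  _5: F _6
  _2: _3 D
  _6: W L
  _3: R _4
  _4: Z P K J

Answer: _0: _1 _5
_1: V _2
_5: F _6
_2: _3 D
_6: W L
_3: R _4
_4: Z P K J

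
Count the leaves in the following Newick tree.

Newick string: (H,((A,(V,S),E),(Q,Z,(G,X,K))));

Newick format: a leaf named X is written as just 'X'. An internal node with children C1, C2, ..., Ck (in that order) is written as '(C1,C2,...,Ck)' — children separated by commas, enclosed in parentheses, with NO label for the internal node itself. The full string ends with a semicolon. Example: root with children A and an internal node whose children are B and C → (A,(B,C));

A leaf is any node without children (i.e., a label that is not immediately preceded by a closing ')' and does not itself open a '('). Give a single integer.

Answer: 10

Derivation:
Newick: (H,((A,(V,S),E),(Q,Z,(G,X,K))));
Scan left-to-right; a leaf is any maximal label run not followed by '(':
  pos 1: leaf 'H' → count = 1
  pos 5: leaf 'A' → count = 2
  pos 8: leaf 'V' → count = 3
  pos 10: leaf 'S' → count = 4
  pos 13: leaf 'E' → count = 5
  pos 17: leaf 'Q' → count = 6
  pos 19: leaf 'Z' → count = 7
  pos 22: leaf 'G' → count = 8
  pos 24: leaf 'X' → count = 9
  pos 26: leaf 'K' → count = 10
Total leaves: 10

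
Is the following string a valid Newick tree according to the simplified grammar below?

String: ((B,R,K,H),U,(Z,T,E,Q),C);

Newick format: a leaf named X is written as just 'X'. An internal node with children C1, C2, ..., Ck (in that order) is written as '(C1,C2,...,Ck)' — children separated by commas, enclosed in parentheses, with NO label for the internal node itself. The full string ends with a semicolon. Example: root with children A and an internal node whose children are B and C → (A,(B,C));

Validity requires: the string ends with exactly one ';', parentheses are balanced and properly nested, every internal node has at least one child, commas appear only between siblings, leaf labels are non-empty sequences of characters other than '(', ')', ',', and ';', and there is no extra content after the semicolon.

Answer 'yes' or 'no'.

Input: ((B,R,K,H),U,(Z,T,E,Q),C);
Paren balance: 3 '(' vs 3 ')' OK
Ends with single ';': True
Full parse: OK
Valid: True

Answer: yes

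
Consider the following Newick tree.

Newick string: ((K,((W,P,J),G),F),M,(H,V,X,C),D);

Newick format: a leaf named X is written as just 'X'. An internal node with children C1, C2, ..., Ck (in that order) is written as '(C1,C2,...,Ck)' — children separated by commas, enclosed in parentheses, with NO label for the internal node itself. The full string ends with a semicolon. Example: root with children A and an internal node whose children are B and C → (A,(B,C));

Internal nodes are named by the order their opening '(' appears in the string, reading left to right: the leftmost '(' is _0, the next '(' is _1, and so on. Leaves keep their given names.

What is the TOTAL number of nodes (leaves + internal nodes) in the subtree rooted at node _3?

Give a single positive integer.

Answer: 4

Derivation:
Newick: ((K,((W,P,J),G),F),M,(H,V,X,C),D);
Locate _3: it is the '(' at position 5 (the 4th '(' reading left to right).
Query: subtree rooted at _3
_3: subtree_size = 1 + 3
  W: subtree_size = 1 + 0
  P: subtree_size = 1 + 0
  J: subtree_size = 1 + 0
Total subtree size of _3: 4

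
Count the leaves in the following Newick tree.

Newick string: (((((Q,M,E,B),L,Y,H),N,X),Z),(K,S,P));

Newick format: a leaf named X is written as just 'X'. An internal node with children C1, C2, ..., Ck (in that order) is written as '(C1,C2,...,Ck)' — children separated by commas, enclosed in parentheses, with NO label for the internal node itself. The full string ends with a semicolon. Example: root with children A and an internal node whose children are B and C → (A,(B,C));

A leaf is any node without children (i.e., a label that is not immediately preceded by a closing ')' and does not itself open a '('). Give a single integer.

Answer: 13

Derivation:
Newick: (((((Q,M,E,B),L,Y,H),N,X),Z),(K,S,P));
Scan left-to-right; a leaf is any maximal label run not followed by '(':
  pos 5: leaf 'Q' → count = 1
  pos 7: leaf 'M' → count = 2
  pos 9: leaf 'E' → count = 3
  pos 11: leaf 'B' → count = 4
  pos 14: leaf 'L' → count = 5
  pos 16: leaf 'Y' → count = 6
  pos 18: leaf 'H' → count = 7
  pos 21: leaf 'N' → count = 8
  pos 23: leaf 'X' → count = 9
  pos 26: leaf 'Z' → count = 10
  pos 30: leaf 'K' → count = 11
  pos 32: leaf 'S' → count = 12
  pos 34: leaf 'P' → count = 13
Total leaves: 13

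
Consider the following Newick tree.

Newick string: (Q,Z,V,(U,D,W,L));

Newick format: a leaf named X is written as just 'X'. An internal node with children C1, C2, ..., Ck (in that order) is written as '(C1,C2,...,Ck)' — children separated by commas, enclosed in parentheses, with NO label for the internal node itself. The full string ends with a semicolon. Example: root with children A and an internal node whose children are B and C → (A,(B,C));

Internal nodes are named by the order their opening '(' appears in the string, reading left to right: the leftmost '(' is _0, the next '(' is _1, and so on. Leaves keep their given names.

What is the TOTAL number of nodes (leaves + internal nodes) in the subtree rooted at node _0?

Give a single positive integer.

Newick: (Q,Z,V,(U,D,W,L));
Locate _0: it is the '(' at position 0 (the 1st '(' reading left to right).
Query: subtree rooted at _0
_0: subtree_size = 1 + 8
  Q: subtree_size = 1 + 0
  Z: subtree_size = 1 + 0
  V: subtree_size = 1 + 0
  _1: subtree_size = 1 + 4
    U: subtree_size = 1 + 0
    D: subtree_size = 1 + 0
    W: subtree_size = 1 + 0
    L: subtree_size = 1 + 0
Total subtree size of _0: 9

Answer: 9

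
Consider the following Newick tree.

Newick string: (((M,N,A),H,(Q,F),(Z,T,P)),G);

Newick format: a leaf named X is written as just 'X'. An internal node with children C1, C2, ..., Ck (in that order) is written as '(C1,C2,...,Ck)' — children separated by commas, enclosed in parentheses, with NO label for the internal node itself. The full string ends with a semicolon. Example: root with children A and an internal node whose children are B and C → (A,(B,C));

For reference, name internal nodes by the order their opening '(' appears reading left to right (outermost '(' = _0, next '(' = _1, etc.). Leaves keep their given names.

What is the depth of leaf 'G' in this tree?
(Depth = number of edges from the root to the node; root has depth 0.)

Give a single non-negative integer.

Answer: 1

Derivation:
Newick: (((M,N,A),H,(Q,F),(Z,T,P)),G);
Naming internals by '(' encounter order: outermost '(' = _0, next = _1, ...
Query node: G
Path from root: _0 -> G
Depth of G: 1 (number of edges from root)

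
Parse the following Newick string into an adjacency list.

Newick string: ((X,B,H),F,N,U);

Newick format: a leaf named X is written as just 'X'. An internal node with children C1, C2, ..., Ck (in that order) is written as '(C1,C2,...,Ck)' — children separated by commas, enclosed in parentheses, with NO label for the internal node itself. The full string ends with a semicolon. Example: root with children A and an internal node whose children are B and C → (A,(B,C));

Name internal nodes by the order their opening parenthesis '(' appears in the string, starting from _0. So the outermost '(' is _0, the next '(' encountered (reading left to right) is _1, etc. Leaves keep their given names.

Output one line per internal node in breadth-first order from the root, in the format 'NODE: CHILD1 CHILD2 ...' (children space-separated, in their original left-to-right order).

Answer: _0: _1 F N U
_1: X B H

Derivation:
Input: ((X,B,H),F,N,U);
Scanning left-to-right, naming '(' by encounter order:
  pos 0: '(' -> open internal node _0 (depth 1)
  pos 1: '(' -> open internal node _1 (depth 2)
  pos 7: ')' -> close internal node _1 (now at depth 1)
  pos 14: ')' -> close internal node _0 (now at depth 0)
Total internal nodes: 2
BFS adjacency from root:
  _0: _1 F N U
  _1: X B H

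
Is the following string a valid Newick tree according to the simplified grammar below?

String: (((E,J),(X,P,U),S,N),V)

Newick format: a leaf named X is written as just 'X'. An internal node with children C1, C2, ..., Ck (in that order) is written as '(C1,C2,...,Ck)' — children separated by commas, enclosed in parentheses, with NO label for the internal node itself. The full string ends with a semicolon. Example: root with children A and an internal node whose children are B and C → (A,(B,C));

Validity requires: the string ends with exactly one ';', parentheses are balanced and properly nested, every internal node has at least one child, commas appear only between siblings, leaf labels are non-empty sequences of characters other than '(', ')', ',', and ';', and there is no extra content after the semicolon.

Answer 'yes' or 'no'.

Answer: no

Derivation:
Input: (((E,J),(X,P,U),S,N),V)
Paren balance: 4 '(' vs 4 ')' OK
Ends with single ';': False
Full parse: FAILS (must end with ;)
Valid: False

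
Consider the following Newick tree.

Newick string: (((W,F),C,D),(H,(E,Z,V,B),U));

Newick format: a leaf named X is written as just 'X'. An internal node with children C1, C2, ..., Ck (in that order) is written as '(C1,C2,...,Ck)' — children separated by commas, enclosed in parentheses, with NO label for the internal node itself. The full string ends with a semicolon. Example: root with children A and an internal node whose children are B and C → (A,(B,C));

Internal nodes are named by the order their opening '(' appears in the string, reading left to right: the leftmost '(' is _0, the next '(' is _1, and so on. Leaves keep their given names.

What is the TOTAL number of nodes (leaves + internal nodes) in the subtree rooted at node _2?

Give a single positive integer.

Newick: (((W,F),C,D),(H,(E,Z,V,B),U));
Locate _2: it is the '(' at position 2 (the 3rd '(' reading left to right).
Query: subtree rooted at _2
_2: subtree_size = 1 + 2
  W: subtree_size = 1 + 0
  F: subtree_size = 1 + 0
Total subtree size of _2: 3

Answer: 3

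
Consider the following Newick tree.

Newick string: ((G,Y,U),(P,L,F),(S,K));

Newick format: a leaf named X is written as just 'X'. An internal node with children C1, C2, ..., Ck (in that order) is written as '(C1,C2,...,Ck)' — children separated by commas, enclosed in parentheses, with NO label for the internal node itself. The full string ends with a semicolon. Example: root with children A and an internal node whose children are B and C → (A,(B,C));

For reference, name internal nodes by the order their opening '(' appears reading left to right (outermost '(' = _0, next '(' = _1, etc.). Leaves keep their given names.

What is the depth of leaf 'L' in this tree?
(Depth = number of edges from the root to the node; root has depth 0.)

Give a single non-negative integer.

Answer: 2

Derivation:
Newick: ((G,Y,U),(P,L,F),(S,K));
Naming internals by '(' encounter order: outermost '(' = _0, next = _1, ...
Query node: L
Path from root: _0 -> _2 -> L
Depth of L: 2 (number of edges from root)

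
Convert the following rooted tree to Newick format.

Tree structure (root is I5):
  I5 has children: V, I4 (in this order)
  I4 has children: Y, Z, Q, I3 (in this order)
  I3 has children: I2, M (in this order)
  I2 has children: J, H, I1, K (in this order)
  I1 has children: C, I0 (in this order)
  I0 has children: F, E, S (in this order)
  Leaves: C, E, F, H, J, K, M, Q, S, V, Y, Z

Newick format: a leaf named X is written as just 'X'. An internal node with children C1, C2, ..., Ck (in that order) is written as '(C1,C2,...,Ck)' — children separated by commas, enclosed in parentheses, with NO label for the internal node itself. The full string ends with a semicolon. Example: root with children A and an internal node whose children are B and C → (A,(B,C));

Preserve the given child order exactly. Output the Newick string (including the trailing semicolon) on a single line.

internal I5 with children ['V', 'I4']
  leaf 'V' → 'V'
  internal I4 with children ['Y', 'Z', 'Q', 'I3']
    leaf 'Y' → 'Y'
    leaf 'Z' → 'Z'
    leaf 'Q' → 'Q'
    internal I3 with children ['I2', 'M']
      internal I2 with children ['J', 'H', 'I1', 'K']
        leaf 'J' → 'J'
        leaf 'H' → 'H'
        internal I1 with children ['C', 'I0']
          leaf 'C' → 'C'
          internal I0 with children ['F', 'E', 'S']
            leaf 'F' → 'F'
            leaf 'E' → 'E'
            leaf 'S' → 'S'
          → '(F,E,S)'
        → '(C,(F,E,S))'
        leaf 'K' → 'K'
      → '(J,H,(C,(F,E,S)),K)'
      leaf 'M' → 'M'
    → '((J,H,(C,(F,E,S)),K),M)'
  → '(Y,Z,Q,((J,H,(C,(F,E,S)),K),M))'
→ '(V,(Y,Z,Q,((J,H,(C,(F,E,S)),K),M)))'
Final: (V,(Y,Z,Q,((J,H,(C,(F,E,S)),K),M)));

Answer: (V,(Y,Z,Q,((J,H,(C,(F,E,S)),K),M)));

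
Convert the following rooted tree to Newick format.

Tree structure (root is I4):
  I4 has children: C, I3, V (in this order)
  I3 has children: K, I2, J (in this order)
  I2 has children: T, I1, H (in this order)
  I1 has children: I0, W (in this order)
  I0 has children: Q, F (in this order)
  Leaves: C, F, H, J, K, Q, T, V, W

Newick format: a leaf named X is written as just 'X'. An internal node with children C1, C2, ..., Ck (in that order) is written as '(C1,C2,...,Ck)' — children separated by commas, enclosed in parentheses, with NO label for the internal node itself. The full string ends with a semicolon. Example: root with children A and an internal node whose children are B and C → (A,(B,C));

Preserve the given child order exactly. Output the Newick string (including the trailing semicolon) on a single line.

Answer: (C,(K,(T,((Q,F),W),H),J),V);

Derivation:
internal I4 with children ['C', 'I3', 'V']
  leaf 'C' → 'C'
  internal I3 with children ['K', 'I2', 'J']
    leaf 'K' → 'K'
    internal I2 with children ['T', 'I1', 'H']
      leaf 'T' → 'T'
      internal I1 with children ['I0', 'W']
        internal I0 with children ['Q', 'F']
          leaf 'Q' → 'Q'
          leaf 'F' → 'F'
        → '(Q,F)'
        leaf 'W' → 'W'
      → '((Q,F),W)'
      leaf 'H' → 'H'
    → '(T,((Q,F),W),H)'
    leaf 'J' → 'J'
  → '(K,(T,((Q,F),W),H),J)'
  leaf 'V' → 'V'
→ '(C,(K,(T,((Q,F),W),H),J),V)'
Final: (C,(K,(T,((Q,F),W),H),J),V);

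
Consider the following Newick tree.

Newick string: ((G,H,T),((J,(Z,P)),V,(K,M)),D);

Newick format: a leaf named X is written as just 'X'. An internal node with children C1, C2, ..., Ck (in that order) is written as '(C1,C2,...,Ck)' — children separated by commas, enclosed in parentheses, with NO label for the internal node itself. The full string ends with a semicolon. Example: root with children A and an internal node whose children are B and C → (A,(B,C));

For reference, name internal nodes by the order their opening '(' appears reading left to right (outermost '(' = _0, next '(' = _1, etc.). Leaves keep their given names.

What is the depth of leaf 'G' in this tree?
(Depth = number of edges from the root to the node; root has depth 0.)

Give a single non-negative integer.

Newick: ((G,H,T),((J,(Z,P)),V,(K,M)),D);
Naming internals by '(' encounter order: outermost '(' = _0, next = _1, ...
Query node: G
Path from root: _0 -> _1 -> G
Depth of G: 2 (number of edges from root)

Answer: 2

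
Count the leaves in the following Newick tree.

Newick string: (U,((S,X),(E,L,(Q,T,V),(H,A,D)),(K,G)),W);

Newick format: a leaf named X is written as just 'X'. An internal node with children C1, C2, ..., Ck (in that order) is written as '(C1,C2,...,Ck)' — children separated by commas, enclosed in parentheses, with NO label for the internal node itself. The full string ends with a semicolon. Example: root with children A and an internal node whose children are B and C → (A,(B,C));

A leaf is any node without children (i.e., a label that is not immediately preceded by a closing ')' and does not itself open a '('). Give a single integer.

Newick: (U,((S,X),(E,L,(Q,T,V),(H,A,D)),(K,G)),W);
Scan left-to-right; a leaf is any maximal label run not followed by '(':
  pos 1: leaf 'U' → count = 1
  pos 5: leaf 'S' → count = 2
  pos 7: leaf 'X' → count = 3
  pos 11: leaf 'E' → count = 4
  pos 13: leaf 'L' → count = 5
  pos 16: leaf 'Q' → count = 6
  pos 18: leaf 'T' → count = 7
  pos 20: leaf 'V' → count = 8
  pos 24: leaf 'H' → count = 9
  pos 26: leaf 'A' → count = 10
  pos 28: leaf 'D' → count = 11
  pos 33: leaf 'K' → count = 12
  pos 35: leaf 'G' → count = 13
  pos 39: leaf 'W' → count = 14
Total leaves: 14

Answer: 14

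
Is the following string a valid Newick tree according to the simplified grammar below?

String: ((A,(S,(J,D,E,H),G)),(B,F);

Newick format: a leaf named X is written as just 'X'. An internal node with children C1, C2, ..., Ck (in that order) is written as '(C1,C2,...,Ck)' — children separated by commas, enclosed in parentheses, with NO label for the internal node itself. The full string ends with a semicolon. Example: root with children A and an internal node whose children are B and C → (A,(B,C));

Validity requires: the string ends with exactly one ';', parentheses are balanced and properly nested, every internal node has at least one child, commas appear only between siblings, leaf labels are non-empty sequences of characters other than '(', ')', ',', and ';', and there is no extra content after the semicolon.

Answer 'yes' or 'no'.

Answer: no

Derivation:
Input: ((A,(S,(J,D,E,H),G)),(B,F);
Paren balance: 5 '(' vs 4 ')' MISMATCH
Ends with single ';': True
Full parse: FAILS (expected , or ) at pos 26)
Valid: False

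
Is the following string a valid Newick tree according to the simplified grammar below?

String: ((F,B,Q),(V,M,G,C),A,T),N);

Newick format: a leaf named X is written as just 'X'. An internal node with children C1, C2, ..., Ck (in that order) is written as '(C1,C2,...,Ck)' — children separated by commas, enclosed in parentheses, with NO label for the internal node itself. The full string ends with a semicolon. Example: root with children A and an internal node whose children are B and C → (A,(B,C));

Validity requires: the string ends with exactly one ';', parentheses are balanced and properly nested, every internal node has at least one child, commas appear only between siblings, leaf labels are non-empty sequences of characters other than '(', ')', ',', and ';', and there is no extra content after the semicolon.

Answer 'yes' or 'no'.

Answer: no

Derivation:
Input: ((F,B,Q),(V,M,G,C),A,T),N);
Paren balance: 3 '(' vs 4 ')' MISMATCH
Ends with single ';': True
Full parse: FAILS (extra content after tree at pos 23)
Valid: False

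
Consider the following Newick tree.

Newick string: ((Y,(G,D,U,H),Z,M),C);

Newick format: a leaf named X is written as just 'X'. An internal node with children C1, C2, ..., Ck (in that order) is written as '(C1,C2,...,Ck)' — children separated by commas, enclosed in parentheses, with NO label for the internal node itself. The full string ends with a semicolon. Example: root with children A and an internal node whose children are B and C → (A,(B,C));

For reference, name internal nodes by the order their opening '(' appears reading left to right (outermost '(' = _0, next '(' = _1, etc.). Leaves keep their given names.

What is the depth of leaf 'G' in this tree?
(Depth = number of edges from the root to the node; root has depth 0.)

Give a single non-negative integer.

Newick: ((Y,(G,D,U,H),Z,M),C);
Naming internals by '(' encounter order: outermost '(' = _0, next = _1, ...
Query node: G
Path from root: _0 -> _1 -> _2 -> G
Depth of G: 3 (number of edges from root)

Answer: 3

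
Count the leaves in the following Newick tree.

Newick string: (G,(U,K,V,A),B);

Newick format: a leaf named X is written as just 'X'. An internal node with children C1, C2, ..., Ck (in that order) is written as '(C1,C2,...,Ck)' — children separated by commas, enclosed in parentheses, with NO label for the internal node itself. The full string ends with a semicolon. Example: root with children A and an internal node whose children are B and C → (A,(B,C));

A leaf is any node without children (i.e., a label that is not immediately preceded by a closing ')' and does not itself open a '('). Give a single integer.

Answer: 6

Derivation:
Newick: (G,(U,K,V,A),B);
Scan left-to-right; a leaf is any maximal label run not followed by '(':
  pos 1: leaf 'G' → count = 1
  pos 4: leaf 'U' → count = 2
  pos 6: leaf 'K' → count = 3
  pos 8: leaf 'V' → count = 4
  pos 10: leaf 'A' → count = 5
  pos 13: leaf 'B' → count = 6
Total leaves: 6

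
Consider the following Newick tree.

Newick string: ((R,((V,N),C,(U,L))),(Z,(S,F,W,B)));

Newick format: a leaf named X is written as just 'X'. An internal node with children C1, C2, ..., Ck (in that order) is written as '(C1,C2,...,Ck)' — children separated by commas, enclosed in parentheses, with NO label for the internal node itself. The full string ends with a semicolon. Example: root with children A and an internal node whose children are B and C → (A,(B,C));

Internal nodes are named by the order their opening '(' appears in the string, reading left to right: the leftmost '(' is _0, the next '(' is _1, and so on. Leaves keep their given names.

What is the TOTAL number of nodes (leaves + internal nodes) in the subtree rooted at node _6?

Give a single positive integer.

Answer: 5

Derivation:
Newick: ((R,((V,N),C,(U,L))),(Z,(S,F,W,B)));
Locate _6: it is the '(' at position 24 (the 7th '(' reading left to right).
Query: subtree rooted at _6
_6: subtree_size = 1 + 4
  S: subtree_size = 1 + 0
  F: subtree_size = 1 + 0
  W: subtree_size = 1 + 0
  B: subtree_size = 1 + 0
Total subtree size of _6: 5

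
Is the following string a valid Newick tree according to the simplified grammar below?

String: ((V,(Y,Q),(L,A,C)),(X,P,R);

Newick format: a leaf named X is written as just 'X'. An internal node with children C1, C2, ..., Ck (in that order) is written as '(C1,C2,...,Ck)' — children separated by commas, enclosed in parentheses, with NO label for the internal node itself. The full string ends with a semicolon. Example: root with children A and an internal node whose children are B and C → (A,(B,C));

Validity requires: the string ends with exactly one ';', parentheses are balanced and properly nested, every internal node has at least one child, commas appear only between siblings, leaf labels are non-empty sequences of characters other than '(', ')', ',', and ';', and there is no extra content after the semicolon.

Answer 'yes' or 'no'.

Input: ((V,(Y,Q),(L,A,C)),(X,P,R);
Paren balance: 5 '(' vs 4 ')' MISMATCH
Ends with single ';': True
Full parse: FAILS (expected , or ) at pos 26)
Valid: False

Answer: no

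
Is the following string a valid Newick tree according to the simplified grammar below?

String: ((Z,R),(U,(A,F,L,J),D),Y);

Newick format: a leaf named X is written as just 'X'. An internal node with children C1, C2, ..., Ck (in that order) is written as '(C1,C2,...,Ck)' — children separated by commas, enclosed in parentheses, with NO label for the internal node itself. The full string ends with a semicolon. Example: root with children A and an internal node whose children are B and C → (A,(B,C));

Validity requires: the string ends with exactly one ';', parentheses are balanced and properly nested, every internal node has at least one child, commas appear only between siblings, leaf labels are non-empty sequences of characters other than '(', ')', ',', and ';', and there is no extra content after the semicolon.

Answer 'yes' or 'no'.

Answer: yes

Derivation:
Input: ((Z,R),(U,(A,F,L,J),D),Y);
Paren balance: 4 '(' vs 4 ')' OK
Ends with single ';': True
Full parse: OK
Valid: True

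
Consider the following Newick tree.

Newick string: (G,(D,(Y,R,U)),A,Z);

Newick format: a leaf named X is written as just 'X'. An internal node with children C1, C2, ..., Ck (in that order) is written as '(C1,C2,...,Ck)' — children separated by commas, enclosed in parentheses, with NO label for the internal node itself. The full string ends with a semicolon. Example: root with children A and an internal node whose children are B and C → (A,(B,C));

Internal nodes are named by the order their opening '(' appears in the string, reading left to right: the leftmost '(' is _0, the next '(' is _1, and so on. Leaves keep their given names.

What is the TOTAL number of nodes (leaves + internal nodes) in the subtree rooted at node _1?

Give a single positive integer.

Answer: 6

Derivation:
Newick: (G,(D,(Y,R,U)),A,Z);
Locate _1: it is the '(' at position 3 (the 2nd '(' reading left to right).
Query: subtree rooted at _1
_1: subtree_size = 1 + 5
  D: subtree_size = 1 + 0
  _2: subtree_size = 1 + 3
    Y: subtree_size = 1 + 0
    R: subtree_size = 1 + 0
    U: subtree_size = 1 + 0
Total subtree size of _1: 6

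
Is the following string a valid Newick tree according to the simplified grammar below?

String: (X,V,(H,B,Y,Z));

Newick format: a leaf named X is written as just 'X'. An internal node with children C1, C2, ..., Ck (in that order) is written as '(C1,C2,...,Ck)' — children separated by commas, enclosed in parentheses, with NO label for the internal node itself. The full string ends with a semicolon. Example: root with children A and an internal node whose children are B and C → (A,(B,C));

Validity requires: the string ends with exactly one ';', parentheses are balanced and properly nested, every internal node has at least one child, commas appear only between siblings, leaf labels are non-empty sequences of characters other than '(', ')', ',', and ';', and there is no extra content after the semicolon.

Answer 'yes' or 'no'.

Input: (X,V,(H,B,Y,Z));
Paren balance: 2 '(' vs 2 ')' OK
Ends with single ';': True
Full parse: OK
Valid: True

Answer: yes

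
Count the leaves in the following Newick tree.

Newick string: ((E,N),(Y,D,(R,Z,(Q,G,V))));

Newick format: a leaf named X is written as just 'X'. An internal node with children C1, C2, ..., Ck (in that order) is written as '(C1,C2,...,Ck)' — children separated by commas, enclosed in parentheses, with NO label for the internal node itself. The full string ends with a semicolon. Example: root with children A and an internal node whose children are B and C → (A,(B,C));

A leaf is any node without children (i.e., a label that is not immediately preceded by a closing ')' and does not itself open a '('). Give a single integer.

Newick: ((E,N),(Y,D,(R,Z,(Q,G,V))));
Scan left-to-right; a leaf is any maximal label run not followed by '(':
  pos 2: leaf 'E' → count = 1
  pos 4: leaf 'N' → count = 2
  pos 8: leaf 'Y' → count = 3
  pos 10: leaf 'D' → count = 4
  pos 13: leaf 'R' → count = 5
  pos 15: leaf 'Z' → count = 6
  pos 18: leaf 'Q' → count = 7
  pos 20: leaf 'G' → count = 8
  pos 22: leaf 'V' → count = 9
Total leaves: 9

Answer: 9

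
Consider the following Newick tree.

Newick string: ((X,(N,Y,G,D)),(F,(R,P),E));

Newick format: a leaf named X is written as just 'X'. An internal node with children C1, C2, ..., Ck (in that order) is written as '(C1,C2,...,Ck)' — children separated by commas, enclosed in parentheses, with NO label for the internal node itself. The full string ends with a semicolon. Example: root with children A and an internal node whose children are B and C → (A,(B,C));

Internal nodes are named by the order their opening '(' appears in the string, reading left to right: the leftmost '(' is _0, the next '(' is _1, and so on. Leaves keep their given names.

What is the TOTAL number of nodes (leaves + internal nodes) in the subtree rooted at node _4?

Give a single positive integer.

Answer: 3

Derivation:
Newick: ((X,(N,Y,G,D)),(F,(R,P),E));
Locate _4: it is the '(' at position 18 (the 5th '(' reading left to right).
Query: subtree rooted at _4
_4: subtree_size = 1 + 2
  R: subtree_size = 1 + 0
  P: subtree_size = 1 + 0
Total subtree size of _4: 3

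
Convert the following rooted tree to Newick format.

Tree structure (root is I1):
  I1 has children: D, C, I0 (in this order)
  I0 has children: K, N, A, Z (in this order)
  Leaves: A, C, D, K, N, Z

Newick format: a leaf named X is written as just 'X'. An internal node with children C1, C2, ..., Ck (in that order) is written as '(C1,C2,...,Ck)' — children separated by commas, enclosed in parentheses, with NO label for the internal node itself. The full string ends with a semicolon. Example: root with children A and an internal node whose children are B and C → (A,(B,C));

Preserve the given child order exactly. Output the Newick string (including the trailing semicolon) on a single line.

internal I1 with children ['D', 'C', 'I0']
  leaf 'D' → 'D'
  leaf 'C' → 'C'
  internal I0 with children ['K', 'N', 'A', 'Z']
    leaf 'K' → 'K'
    leaf 'N' → 'N'
    leaf 'A' → 'A'
    leaf 'Z' → 'Z'
  → '(K,N,A,Z)'
→ '(D,C,(K,N,A,Z))'
Final: (D,C,(K,N,A,Z));

Answer: (D,C,(K,N,A,Z));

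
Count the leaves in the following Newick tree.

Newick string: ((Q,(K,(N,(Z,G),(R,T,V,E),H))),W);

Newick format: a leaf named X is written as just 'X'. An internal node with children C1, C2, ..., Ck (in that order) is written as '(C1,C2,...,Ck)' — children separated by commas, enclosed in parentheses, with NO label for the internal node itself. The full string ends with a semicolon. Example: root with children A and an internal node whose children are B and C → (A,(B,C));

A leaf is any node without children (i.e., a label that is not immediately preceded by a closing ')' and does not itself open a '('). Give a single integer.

Answer: 11

Derivation:
Newick: ((Q,(K,(N,(Z,G),(R,T,V,E),H))),W);
Scan left-to-right; a leaf is any maximal label run not followed by '(':
  pos 2: leaf 'Q' → count = 1
  pos 5: leaf 'K' → count = 2
  pos 8: leaf 'N' → count = 3
  pos 11: leaf 'Z' → count = 4
  pos 13: leaf 'G' → count = 5
  pos 17: leaf 'R' → count = 6
  pos 19: leaf 'T' → count = 7
  pos 21: leaf 'V' → count = 8
  pos 23: leaf 'E' → count = 9
  pos 26: leaf 'H' → count = 10
  pos 31: leaf 'W' → count = 11
Total leaves: 11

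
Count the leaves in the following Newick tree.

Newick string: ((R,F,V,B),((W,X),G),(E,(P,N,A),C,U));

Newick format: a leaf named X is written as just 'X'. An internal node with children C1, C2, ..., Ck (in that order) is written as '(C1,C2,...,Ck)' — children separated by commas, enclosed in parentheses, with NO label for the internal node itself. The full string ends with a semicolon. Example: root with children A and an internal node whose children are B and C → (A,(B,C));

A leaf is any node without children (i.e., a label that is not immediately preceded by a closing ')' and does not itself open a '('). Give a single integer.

Answer: 13

Derivation:
Newick: ((R,F,V,B),((W,X),G),(E,(P,N,A),C,U));
Scan left-to-right; a leaf is any maximal label run not followed by '(':
  pos 2: leaf 'R' → count = 1
  pos 4: leaf 'F' → count = 2
  pos 6: leaf 'V' → count = 3
  pos 8: leaf 'B' → count = 4
  pos 13: leaf 'W' → count = 5
  pos 15: leaf 'X' → count = 6
  pos 18: leaf 'G' → count = 7
  pos 22: leaf 'E' → count = 8
  pos 25: leaf 'P' → count = 9
  pos 27: leaf 'N' → count = 10
  pos 29: leaf 'A' → count = 11
  pos 32: leaf 'C' → count = 12
  pos 34: leaf 'U' → count = 13
Total leaves: 13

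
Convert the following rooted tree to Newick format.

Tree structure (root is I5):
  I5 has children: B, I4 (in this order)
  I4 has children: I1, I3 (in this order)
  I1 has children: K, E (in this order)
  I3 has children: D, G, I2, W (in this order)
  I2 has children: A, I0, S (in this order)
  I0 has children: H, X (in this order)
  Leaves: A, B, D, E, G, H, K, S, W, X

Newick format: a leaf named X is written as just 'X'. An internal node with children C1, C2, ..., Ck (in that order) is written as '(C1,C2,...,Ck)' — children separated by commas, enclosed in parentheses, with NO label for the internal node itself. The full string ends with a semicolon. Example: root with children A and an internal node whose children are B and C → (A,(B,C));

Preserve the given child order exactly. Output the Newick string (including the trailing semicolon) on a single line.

Answer: (B,((K,E),(D,G,(A,(H,X),S),W)));

Derivation:
internal I5 with children ['B', 'I4']
  leaf 'B' → 'B'
  internal I4 with children ['I1', 'I3']
    internal I1 with children ['K', 'E']
      leaf 'K' → 'K'
      leaf 'E' → 'E'
    → '(K,E)'
    internal I3 with children ['D', 'G', 'I2', 'W']
      leaf 'D' → 'D'
      leaf 'G' → 'G'
      internal I2 with children ['A', 'I0', 'S']
        leaf 'A' → 'A'
        internal I0 with children ['H', 'X']
          leaf 'H' → 'H'
          leaf 'X' → 'X'
        → '(H,X)'
        leaf 'S' → 'S'
      → '(A,(H,X),S)'
      leaf 'W' → 'W'
    → '(D,G,(A,(H,X),S),W)'
  → '((K,E),(D,G,(A,(H,X),S),W))'
→ '(B,((K,E),(D,G,(A,(H,X),S),W)))'
Final: (B,((K,E),(D,G,(A,(H,X),S),W)));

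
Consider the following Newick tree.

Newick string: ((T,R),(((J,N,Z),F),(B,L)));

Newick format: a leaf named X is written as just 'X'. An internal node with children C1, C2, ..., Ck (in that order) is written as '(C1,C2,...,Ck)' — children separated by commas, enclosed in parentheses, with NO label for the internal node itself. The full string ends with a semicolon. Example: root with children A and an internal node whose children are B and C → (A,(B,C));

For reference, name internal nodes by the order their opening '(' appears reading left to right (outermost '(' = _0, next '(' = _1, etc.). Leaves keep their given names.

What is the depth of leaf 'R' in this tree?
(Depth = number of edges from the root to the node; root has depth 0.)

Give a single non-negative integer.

Answer: 2

Derivation:
Newick: ((T,R),(((J,N,Z),F),(B,L)));
Naming internals by '(' encounter order: outermost '(' = _0, next = _1, ...
Query node: R
Path from root: _0 -> _1 -> R
Depth of R: 2 (number of edges from root)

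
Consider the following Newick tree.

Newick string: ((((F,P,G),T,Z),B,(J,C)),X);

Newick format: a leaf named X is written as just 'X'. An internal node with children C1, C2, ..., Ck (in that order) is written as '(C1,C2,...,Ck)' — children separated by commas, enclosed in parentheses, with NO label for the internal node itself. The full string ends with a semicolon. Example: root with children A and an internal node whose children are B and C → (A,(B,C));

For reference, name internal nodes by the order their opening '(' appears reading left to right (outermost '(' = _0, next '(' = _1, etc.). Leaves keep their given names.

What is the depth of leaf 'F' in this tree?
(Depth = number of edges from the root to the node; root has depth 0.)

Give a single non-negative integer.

Newick: ((((F,P,G),T,Z),B,(J,C)),X);
Naming internals by '(' encounter order: outermost '(' = _0, next = _1, ...
Query node: F
Path from root: _0 -> _1 -> _2 -> _3 -> F
Depth of F: 4 (number of edges from root)

Answer: 4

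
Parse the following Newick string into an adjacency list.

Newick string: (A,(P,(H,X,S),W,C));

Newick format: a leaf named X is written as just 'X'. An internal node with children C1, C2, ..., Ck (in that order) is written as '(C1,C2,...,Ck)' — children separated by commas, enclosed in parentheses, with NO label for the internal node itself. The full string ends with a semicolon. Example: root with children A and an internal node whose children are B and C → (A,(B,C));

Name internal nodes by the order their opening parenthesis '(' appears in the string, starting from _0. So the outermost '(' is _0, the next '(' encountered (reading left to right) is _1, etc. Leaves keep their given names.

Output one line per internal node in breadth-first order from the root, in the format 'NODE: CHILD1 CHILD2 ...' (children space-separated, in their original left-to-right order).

Answer: _0: A _1
_1: P _2 W C
_2: H X S

Derivation:
Input: (A,(P,(H,X,S),W,C));
Scanning left-to-right, naming '(' by encounter order:
  pos 0: '(' -> open internal node _0 (depth 1)
  pos 3: '(' -> open internal node _1 (depth 2)
  pos 6: '(' -> open internal node _2 (depth 3)
  pos 12: ')' -> close internal node _2 (now at depth 2)
  pos 17: ')' -> close internal node _1 (now at depth 1)
  pos 18: ')' -> close internal node _0 (now at depth 0)
Total internal nodes: 3
BFS adjacency from root:
  _0: A _1
  _1: P _2 W C
  _2: H X S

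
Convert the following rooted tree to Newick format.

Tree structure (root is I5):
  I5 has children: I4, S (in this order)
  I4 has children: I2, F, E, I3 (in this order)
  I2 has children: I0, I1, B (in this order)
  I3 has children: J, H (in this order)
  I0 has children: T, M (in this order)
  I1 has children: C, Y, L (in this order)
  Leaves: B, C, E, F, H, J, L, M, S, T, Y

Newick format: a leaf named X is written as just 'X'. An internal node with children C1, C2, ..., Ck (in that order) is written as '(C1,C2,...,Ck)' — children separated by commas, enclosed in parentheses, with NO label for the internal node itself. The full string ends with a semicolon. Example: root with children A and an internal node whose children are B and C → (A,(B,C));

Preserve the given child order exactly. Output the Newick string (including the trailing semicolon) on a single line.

Answer: ((((T,M),(C,Y,L),B),F,E,(J,H)),S);

Derivation:
internal I5 with children ['I4', 'S']
  internal I4 with children ['I2', 'F', 'E', 'I3']
    internal I2 with children ['I0', 'I1', 'B']
      internal I0 with children ['T', 'M']
        leaf 'T' → 'T'
        leaf 'M' → 'M'
      → '(T,M)'
      internal I1 with children ['C', 'Y', 'L']
        leaf 'C' → 'C'
        leaf 'Y' → 'Y'
        leaf 'L' → 'L'
      → '(C,Y,L)'
      leaf 'B' → 'B'
    → '((T,M),(C,Y,L),B)'
    leaf 'F' → 'F'
    leaf 'E' → 'E'
    internal I3 with children ['J', 'H']
      leaf 'J' → 'J'
      leaf 'H' → 'H'
    → '(J,H)'
  → '(((T,M),(C,Y,L),B),F,E,(J,H))'
  leaf 'S' → 'S'
→ '((((T,M),(C,Y,L),B),F,E,(J,H)),S)'
Final: ((((T,M),(C,Y,L),B),F,E,(J,H)),S);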